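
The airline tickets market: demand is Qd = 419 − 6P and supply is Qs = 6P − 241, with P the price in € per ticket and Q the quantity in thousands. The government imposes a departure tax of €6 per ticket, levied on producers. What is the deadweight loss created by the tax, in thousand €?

Without the tax, 419 − 6P = 6P − 241 gives 12P = 660, so P* = €55 and Q* = 89.
With the tax collected from producers, supply shifts: Qs = 6(P − 6) − 241.
Solving gives Q = 71 with consumers paying €58 and producers receiving €52 (the €6 wedge).
Quantity falls by |ΔQ| = |89 − 71| = 18.
DWL = ½ · t · |ΔQ| = ½ · 6 · 18 = €54.

Deadweight loss = €54 thousand.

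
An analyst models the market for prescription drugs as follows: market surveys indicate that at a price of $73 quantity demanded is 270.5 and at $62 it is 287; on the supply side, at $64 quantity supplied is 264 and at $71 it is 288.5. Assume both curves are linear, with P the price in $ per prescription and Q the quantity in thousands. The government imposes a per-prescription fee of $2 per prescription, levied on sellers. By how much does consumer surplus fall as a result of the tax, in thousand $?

Demand slope: (287 − 270.5)/(62 − 73) = -1.5, so Qd = 380 − 1.5P.
Supply slope: (288.5 − 264)/(71 − 64) = 3.5, so Qs = 3.5P + 40.
Before the tax: set 380 − 1.5P = 3.5P + 40 → P* = $68, Q* = 278.
With the tax collected from sellers, supply shifts: Qs = 3.5(P − 2) + 40.
Solving gives Q = 275.9 with buyers paying $69.4 and sellers receiving $67.4 (the $2 wedge).
ΔCS is the trapezoid between Q = 275.9 and Q = 278 of height $1.4: ½ · (278 + 275.9) · 1.4 = $387.73.

Consumer surplus falls by $387.73 thousand.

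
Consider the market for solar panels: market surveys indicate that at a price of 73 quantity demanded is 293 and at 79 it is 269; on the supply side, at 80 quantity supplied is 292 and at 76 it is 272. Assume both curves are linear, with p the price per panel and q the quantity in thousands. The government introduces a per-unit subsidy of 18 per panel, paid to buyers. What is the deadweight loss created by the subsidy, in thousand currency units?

Deadweight loss = 360 thousand.

Demand slope: (269 − 293)/(79 − 73) = -4, so qd = 585 − 4p.
Supply slope: (272 − 292)/(76 − 80) = 5, so qs = 5p − 108.
Without the subsidy, 585 − 4p = 5p − 108 gives 9p = 693, so p* = 77 and q* = 277.
With a per-unit subsidy paid to buyers, each effectively pays p − 18, so demand becomes qd = 585 − 4(p − 18).
Solving gives q = 317 with buyers paying 67 and sellers receiving 85 (the 18 wedge).
Quantity rises by |ΔQ| = |277 − 317| = 40.
DWL = ½ · t · |ΔQ| = ½ · 18 · 40 = 360.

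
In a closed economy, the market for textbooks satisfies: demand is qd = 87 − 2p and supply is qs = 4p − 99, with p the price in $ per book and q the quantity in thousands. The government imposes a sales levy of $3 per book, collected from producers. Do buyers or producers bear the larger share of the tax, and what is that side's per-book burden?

Before the tax: set 87 − 2p = 4p − 99 → p* = $31, q* = 25.
With the tax collected from producers, supply shifts: qs = 4(p − 3) − 99.
Solving gives q = 21 with buyers paying $33 and producers receiving $30 (the $3 wedge).
Per-book burden: buyers $2, producers $1.
Buyers take the larger share because demand is less price-elastic here (demand slope 2 vs supply slope 4).
The less price-elastic side of the market bears the larger share of a per-unit tax.

Buyers bear the larger share: $2 per book.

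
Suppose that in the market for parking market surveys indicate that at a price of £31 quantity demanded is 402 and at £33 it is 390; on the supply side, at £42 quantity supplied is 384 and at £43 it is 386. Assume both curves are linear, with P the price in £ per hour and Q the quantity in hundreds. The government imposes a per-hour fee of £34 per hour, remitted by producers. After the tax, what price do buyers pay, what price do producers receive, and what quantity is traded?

Buyers pay £44.5; producers receive £10.5; quantity = 321.

Demand slope: (390 − 402)/(33 − 31) = -6, so Qd = 588 − 6P.
Supply slope: (386 − 384)/(43 − 42) = 2, so Qs = 2P + 300.
Without the tax, 588 − 6P = 2P + 300 gives 8P = 288, so P* = £36 and Q* = 372.
With the tax collected from producers, supply shifts: Qs = 2(P − 34) + 300.
Solving gives Q = 321 with buyers paying £44.5 and producers receiving £10.5 (the £34 wedge).
The less price-elastic side of the market bears the larger share of a per-unit tax.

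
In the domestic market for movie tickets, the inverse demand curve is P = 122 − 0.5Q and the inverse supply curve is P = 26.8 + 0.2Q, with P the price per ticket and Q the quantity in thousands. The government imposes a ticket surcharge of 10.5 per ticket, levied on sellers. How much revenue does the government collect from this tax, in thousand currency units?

Tax revenue = 1270.5 thousand.

Rewrite in direct form: Qd = 244 − 2P and Qs = 5P − 134.
Without the tax, 244 − 2P = 5P − 134 gives 7P = 378, so P* = 54 and Q* = 136.
With the tax collected from sellers, supply shifts: Qs = 5(P − 10.5) − 134.
Solving gives Q = 121 with consumers paying 61.5 and sellers receiving 51 (the 10.5 wedge).
Revenue = t · Q = 10.5 · 121 = 1270.5.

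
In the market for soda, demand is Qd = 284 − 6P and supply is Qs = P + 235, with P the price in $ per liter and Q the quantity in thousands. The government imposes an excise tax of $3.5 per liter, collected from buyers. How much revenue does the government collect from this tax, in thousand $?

Tax revenue = $836.5 thousand.

Before the tax: set 284 − 6P = P + 235 → P* = $7, Q* = 242.
With the tax collected from buyers, demand (in seller-price terms) shifts: Qd = 284 − 6(P + 3.5).
New equilibrium: buyers pay $7.5, sellers receive $4, Q = 239. (Wedge: Pb − Ps = 3.5.)
Revenue = t · Q = 3.5 · 239 = $836.5.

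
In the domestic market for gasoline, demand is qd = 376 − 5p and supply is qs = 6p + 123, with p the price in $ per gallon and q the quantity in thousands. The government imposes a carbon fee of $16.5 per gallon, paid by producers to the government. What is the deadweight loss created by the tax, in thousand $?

Deadweight loss = $371.25 thousand.

Without the tax, 376 − 5p = 6p + 123 gives 11p = 253, so p* = $23 and q* = 261.
With the tax collected from producers, supply shifts: qs = 6(p − 16.5) + 123.
Solving gives q = 216 with buyers paying $32 and producers receiving $15.5 (the $16.5 wedge).
Quantity falls by |ΔQ| = |261 − 216| = 45.
DWL = ½ · t · |ΔQ| = ½ · 16.5 · 45 = $371.25.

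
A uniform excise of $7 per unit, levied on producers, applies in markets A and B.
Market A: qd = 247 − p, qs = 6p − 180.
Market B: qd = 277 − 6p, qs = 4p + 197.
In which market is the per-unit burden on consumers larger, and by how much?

Market A, by $3.2.

Market A: pre-tax p* = $61, q* = 186; post-tax q = 180; per-unit burden on consumers = $6.
Market B: pre-tax p* = $8, q* = 229; post-tax q = 212.2; per-unit burden on consumers = $2.8.
Difference: $6 vs $2.8 → market A is larger by $3.2.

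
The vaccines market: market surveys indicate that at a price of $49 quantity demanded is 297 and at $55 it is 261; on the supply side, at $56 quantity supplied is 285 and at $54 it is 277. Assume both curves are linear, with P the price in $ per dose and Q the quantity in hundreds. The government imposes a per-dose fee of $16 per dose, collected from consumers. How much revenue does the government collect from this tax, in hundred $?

Tax revenue = $3753.6 hundred.

Demand slope: (261 − 297)/(55 − 49) = -6, so Qd = 591 − 6P.
Supply slope: (277 − 285)/(54 − 56) = 4, so Qs = 4P + 61.
Before the tax: set 591 − 6P = 4P + 61 → P* = $53, Q* = 273.
With the tax collected from consumers, demand (in seller-price terms) shifts: Qd = 591 − 6(P + 16).
New equilibrium: consumers pay $59.4, suppliers receive $43.4, Q = 234.6. (Wedge: Pb − Ps = 16.)
Revenue = t · Q = 16 · 234.6 = $3753.6.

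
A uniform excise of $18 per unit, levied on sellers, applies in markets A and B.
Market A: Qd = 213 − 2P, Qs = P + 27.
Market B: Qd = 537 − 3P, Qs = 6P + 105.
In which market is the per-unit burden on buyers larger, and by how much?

Market A: pre-tax P* = $62, Q* = 89; post-tax Q = 77; per-unit burden on buyers = $6.
Market B: pre-tax P* = $48, Q* = 393; post-tax Q = 357; per-unit burden on buyers = $12.
Difference: $6 vs $12 → market B is larger by $6.

Market B, by $6.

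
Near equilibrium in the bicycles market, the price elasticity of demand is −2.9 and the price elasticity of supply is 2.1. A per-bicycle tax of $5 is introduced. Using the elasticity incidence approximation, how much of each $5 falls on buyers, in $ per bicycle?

Buyers bear ≈ $2.1 per bicycle.

Incidence ratio: buyers' share ≈ εs / (εs + |εd|) = 2.1 / (2.1 + 2.9) = 0.42.
So buyers bear ≈ 0.42 × $5 = $2.1; producers bear $2.9.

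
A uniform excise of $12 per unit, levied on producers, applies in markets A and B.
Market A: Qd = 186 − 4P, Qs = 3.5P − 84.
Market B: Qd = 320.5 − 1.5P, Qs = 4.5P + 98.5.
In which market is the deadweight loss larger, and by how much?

Market A: pre-tax P* = $36, Q* = 42; post-tax Q = 19.6; deadweight loss = $134.4.
Market B: pre-tax P* = $37, Q* = 265; post-tax Q = 251.5; deadweight loss = $81.
Difference: $134.4 vs $81 → market A is larger by $53.4.

Market A, by $53.4.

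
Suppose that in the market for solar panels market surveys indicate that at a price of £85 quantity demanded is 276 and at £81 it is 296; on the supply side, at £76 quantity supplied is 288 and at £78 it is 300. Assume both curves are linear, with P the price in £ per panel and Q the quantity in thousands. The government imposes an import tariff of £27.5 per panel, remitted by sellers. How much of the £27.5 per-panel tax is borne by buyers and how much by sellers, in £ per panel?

Buyers bear £15 per panel; sellers bear £12.5 per panel.

Demand slope: (296 − 276)/(81 − 85) = -5, so Qd = 701 − 5P.
Supply slope: (300 − 288)/(78 − 76) = 6, so Qs = 6P − 168.
Without the tax, 701 − 5P = 6P − 168 gives 11P = 869, so P* = £79 and Q* = 306.
With the tax collected from sellers, supply shifts: Qs = 6(P − 27.5) − 168.
New equilibrium: buyers pay £94, sellers receive £66.5, Q = 231. (Wedge: Pb − Ps = 27.5.)
Burden on buyers: £15; on sellers: £12.5. (They sum to £27.5.)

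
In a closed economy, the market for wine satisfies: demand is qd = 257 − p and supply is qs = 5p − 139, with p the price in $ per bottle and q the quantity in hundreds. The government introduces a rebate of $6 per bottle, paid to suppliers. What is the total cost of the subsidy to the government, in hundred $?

Before the subsidy: set 257 − p = 5p − 139 → p* = $66, q* = 191.
With a per-unit subsidy paid to suppliers, each receives p + 6 per unit sold, so supply becomes qs = 5(p + 6) − 139.
Solving gives q = 196 with consumers paying $61 and suppliers receiving $67 (the $6 wedge).
Outlay = t · Q = 6 · 196 = $1176.

Government outlay = $1176 hundred.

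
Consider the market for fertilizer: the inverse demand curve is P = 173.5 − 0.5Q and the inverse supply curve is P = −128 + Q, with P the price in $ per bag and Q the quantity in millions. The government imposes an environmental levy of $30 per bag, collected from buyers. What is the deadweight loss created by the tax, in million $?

Deadweight loss = $300 million.

Rewrite in direct form: Qd = 347 − 2P and Qs = P + 128.
Before the tax: set 347 − 2P = P + 128 → P* = $73, Q* = 201.
With the tax collected from buyers, demand (in seller-price terms) shifts: Qd = 347 − 2(P + 30).
New equilibrium: buyers pay $83, sellers receive $53, Q = 181. (Wedge: Pb − Ps = 30.)
Quantity falls by |ΔQ| = |201 − 181| = 20.
DWL = ½ · t · |ΔQ| = ½ · 30 · 20 = $300.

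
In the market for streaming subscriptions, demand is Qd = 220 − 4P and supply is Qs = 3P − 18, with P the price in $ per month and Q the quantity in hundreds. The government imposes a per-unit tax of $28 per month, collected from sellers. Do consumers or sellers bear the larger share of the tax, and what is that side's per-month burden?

Before the tax: set 220 − 4P = 3P − 18 → P* = $34, Q* = 84.
With the tax collected from sellers, supply shifts: Qs = 3(P − 28) − 18.
Solving gives Q = 36 with consumers paying $46 and sellers receiving $18 (the $28 wedge).
Per-month burden: consumers $12, sellers $16.
Sellers take the larger share because supply is less price-elastic here (demand slope 4 vs supply slope 3).
The less price-elastic side of the market bears the larger share of a per-unit tax.

Sellers bear the larger share: $16 per month.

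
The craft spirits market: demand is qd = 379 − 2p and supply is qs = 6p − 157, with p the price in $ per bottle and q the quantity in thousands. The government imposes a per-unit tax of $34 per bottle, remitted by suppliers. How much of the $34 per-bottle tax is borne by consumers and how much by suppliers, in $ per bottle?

Without the tax, 379 − 2p = 6p − 157 gives 8p = 536, so p* = $67 and q* = 245.
With the tax collected from suppliers, supply shifts: qs = 6(p − 34) − 157.
Solving gives q = 194 with consumers paying $92.5 and suppliers receiving $58.5 (the $34 wedge).
Burden on consumers: $25.5; on suppliers: $8.5. (They sum to $34.)

Consumers bear $25.5 per bottle; suppliers bear $8.5 per bottle.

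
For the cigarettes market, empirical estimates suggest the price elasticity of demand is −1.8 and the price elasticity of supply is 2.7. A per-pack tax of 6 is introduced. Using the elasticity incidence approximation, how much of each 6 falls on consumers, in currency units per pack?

Incidence ratio: consumers' share ≈ εs / (εs + |εd|) = 2.7 / (2.7 + 1.8) = 0.6.
So consumers bear ≈ 0.6 × 6 = 3.6; suppliers bear 2.4.

Consumers bear ≈ 3.6 per pack.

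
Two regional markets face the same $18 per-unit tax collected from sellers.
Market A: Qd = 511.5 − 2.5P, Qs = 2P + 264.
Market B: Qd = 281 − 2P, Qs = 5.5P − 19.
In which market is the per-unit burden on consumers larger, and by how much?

Market A: pre-tax P* = $55, Q* = 374; post-tax Q = 354; per-unit burden on consumers = $8.
Market B: pre-tax P* = $40, Q* = 201; post-tax Q = 174.6; per-unit burden on consumers = $13.2.
Difference: $8 vs $13.2 → market B is larger by $5.2.

Market B, by $5.2.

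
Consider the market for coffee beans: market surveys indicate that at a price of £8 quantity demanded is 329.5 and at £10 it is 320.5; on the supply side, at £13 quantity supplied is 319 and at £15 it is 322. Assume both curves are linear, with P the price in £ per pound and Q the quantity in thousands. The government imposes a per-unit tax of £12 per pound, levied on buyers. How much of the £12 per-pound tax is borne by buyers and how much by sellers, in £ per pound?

Demand slope: (320.5 − 329.5)/(10 − 8) = -4.5, so Qd = 365.5 − 4.5P.
Supply slope: (322 − 319)/(15 − 13) = 1.5, so Qs = 1.5P + 299.5.
Before the tax: set 365.5 − 4.5P = 1.5P + 299.5 → P* = £11, Q* = 316.
With the tax collected from buyers, demand (in seller-price terms) shifts: Qd = 365.5 − 4.5(P + 12).
New equilibrium: buyers pay £14, sellers receive £2, Q = 302.5. (Wedge: Pb − Ps = 12.)
Burden on buyers: £3; on sellers: £9. (They sum to £12.)
The less price-elastic side of the market bears the larger share of a per-unit tax.

Buyers bear £3 per pound; sellers bear £9 per pound.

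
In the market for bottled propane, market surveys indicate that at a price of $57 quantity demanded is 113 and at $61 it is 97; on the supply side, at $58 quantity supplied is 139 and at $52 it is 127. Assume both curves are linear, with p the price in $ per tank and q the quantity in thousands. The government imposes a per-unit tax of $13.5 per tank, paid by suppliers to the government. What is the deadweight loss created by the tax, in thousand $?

Demand slope: (97 − 113)/(61 − 57) = -4, so qd = 341 − 4p.
Supply slope: (127 − 139)/(52 − 58) = 2, so qs = 2p + 23.
Before the tax: set 341 − 4p = 2p + 23 → p* = $53, q* = 129.
With the tax collected from suppliers, supply shifts: qs = 2(p − 13.5) + 23.
Solving gives q = 111 with consumers paying $57.5 and suppliers receiving $44 (the $13.5 wedge).
Quantity falls by |ΔQ| = |129 − 111| = 18.
DWL = ½ · t · |ΔQ| = ½ · 13.5 · 18 = $121.5.

Deadweight loss = $121.5 thousand.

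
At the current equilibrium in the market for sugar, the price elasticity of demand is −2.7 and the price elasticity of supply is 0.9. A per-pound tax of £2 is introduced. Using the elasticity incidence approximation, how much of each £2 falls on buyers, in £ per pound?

Buyers bear ≈ £0.5 per pound.

Incidence ratio: buyers' share ≈ εs / (εs + |εd|) = 0.9 / (0.9 + 2.7) = 0.25.
So buyers bear ≈ 0.25 × £2 = £0.5; producers bear £1.5.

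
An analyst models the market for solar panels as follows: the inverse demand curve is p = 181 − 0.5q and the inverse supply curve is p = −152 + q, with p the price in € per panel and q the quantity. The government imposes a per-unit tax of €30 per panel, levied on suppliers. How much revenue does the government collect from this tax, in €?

Inverting to q(p) form: qd = 362 − 2p; qs = p + 152.
Before the tax: set 362 − 2p = p + 152 → p* = €70, q* = 222.
With the tax collected from suppliers, supply shifts: qs = (p − 30) + 152.
Solving gives q = 202 with buyers paying €80 and suppliers receiving €50 (the €30 wedge).
Revenue = t · Q = 30 · 202 = €6060.

Tax revenue = €6060.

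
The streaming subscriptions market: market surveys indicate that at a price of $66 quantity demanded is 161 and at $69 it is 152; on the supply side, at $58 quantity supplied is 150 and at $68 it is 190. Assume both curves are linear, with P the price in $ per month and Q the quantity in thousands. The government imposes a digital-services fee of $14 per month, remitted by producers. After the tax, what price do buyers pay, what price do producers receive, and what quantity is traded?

Buyers pay $71; producers receive $57; quantity = 146.

Demand slope: (152 − 161)/(69 − 66) = -3, so Qd = 359 − 3P.
Supply slope: (190 − 150)/(68 − 58) = 4, so Qs = 4P − 82.
Before the tax: set 359 − 3P = 4P − 82 → P* = $63, Q* = 170.
With the tax collected from producers, supply shifts: Qs = 4(P − 14) − 82.
New equilibrium: buyers pay $71, producers receive $57, Q = 146. (Wedge: Pb − Ps = 14.)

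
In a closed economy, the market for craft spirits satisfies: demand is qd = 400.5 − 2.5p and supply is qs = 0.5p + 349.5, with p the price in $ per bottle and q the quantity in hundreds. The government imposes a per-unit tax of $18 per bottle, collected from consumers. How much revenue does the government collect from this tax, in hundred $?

Without the tax, 400.5 − 2.5p = 0.5p + 349.5 gives 3p = 51, so p* = $17 and q* = 358.
With the tax collected from consumers, demand (in seller-price terms) shifts: qd = 400.5 − 2.5(p + 18).
Solving gives q = 350.5 with consumers paying $20 and suppliers receiving $2 (the $18 wedge).
Revenue = t · Q = 18 · 350.5 = $6309.

Tax revenue = $6309 hundred.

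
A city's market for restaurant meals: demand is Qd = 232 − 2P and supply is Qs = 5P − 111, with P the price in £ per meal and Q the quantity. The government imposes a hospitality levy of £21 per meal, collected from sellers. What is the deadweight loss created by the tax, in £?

Deadweight loss = £315.

Without the tax, 232 − 2P = 5P − 111 gives 7P = 343, so P* = £49 and Q* = 134.
With the tax collected from sellers, supply shifts: Qs = 5(P − 21) − 111.
New equilibrium: buyers pay £64, sellers receive £43, Q = 104. (Wedge: Pb − Ps = 21.)
Quantity falls by |ΔQ| = |134 − 104| = 30.
DWL = ½ · t · |ΔQ| = ½ · 21 · 30 = £315.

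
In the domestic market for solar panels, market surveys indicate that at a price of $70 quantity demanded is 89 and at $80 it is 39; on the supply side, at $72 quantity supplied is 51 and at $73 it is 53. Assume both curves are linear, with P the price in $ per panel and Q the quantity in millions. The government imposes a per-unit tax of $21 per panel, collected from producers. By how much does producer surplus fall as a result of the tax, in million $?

Demand slope: (39 − 89)/(80 − 70) = -5, so Qd = 439 − 5P.
Supply slope: (53 − 51)/(73 − 72) = 2, so Qs = 2P − 93.
Before the tax: set 439 − 5P = 2P − 93 → P* = $76, Q* = 59.
With the tax collected from producers, supply shifts: Qs = 2(P − 21) − 93.
Solving gives Q = 29 with buyers paying $82 and producers receiving $61 (the $21 wedge).
ΔPS is the trapezoid between Q = 29 and Q = 59 of height $15: ½ · (59 + 29) · 15 = $660.

Producer surplus falls by $660 million.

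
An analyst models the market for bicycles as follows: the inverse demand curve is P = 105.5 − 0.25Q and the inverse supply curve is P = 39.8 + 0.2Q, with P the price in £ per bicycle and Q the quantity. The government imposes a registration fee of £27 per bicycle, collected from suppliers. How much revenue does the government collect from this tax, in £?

Tax revenue = £2322.

Rewrite in direct form: Qd = 422 − 4P and Qs = 5P − 199.
Before the tax: set 422 − 4P = 5P − 199 → P* = £69, Q* = 146.
With the tax collected from suppliers, supply shifts: Qs = 5(P − 27) − 199.
Solving gives Q = 86 with consumers paying £84 and suppliers receiving £57 (the £27 wedge).
Revenue = t · Q = 27 · 86 = £2322.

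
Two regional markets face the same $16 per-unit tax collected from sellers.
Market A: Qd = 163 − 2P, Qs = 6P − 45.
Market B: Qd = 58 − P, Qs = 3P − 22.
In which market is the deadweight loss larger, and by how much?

Market A: pre-tax P* = $26, Q* = 111; post-tax Q = 87; deadweight loss = $192.
Market B: pre-tax P* = $20, Q* = 38; post-tax Q = 26; deadweight loss = $96.
Difference: $192 vs $96 → market A is larger by $96.

Market A, by $96.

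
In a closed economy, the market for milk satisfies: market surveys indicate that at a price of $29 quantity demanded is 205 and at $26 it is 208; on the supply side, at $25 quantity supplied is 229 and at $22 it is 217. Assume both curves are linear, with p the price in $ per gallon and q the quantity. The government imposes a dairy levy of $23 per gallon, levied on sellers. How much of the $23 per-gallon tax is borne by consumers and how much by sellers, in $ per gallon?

Demand slope: (208 − 205)/(26 − 29) = -1, so qd = 234 − p.
Supply slope: (217 − 229)/(22 − 25) = 4, so qs = 4p + 129.
Before the tax: set 234 − p = 4p + 129 → p* = $21, q* = 213.
With the tax collected from sellers, supply shifts: qs = 4(p − 23) + 129.
Solving gives q = 194.6 with consumers paying $39.4 and sellers receiving $16.4 (the $23 wedge).
Burden on consumers: $18.4; on sellers: $4.6. (They sum to $23.)
The less price-elastic side of the market bears the larger share of a per-unit tax.

Consumers bear $18.4 per gallon; sellers bear $4.6 per gallon.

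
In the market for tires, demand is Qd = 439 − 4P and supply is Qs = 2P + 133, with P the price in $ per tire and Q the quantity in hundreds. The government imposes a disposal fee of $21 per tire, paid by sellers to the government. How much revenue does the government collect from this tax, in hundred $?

Without the tax, 439 − 4P = 2P + 133 gives 6P = 306, so P* = $51 and Q* = 235.
With the tax collected from sellers, supply shifts: Qs = 2(P − 21) + 133.
Solving gives Q = 207 with buyers paying $58 and sellers receiving $37 (the $21 wedge).
Revenue = t · Q = 21 · 207 = $4347.

Tax revenue = $4347 hundred.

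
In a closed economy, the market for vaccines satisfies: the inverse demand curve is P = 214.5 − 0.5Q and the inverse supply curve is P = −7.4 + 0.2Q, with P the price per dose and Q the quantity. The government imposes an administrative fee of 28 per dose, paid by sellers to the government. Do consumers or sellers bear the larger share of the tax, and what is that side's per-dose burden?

Consumers bear the larger share: 20 per dose.

Inverting to Q(P) form: Qd = 429 − 2P; Qs = 5P + 37.
Without the tax, 429 − 2P = 5P + 37 gives 7P = 392, so P* = 56 and Q* = 317.
With the tax collected from sellers, supply shifts: Qs = 5(P − 28) + 37.
New equilibrium: consumers pay 76, sellers receive 48, Q = 277. (Wedge: Pb − Ps = 28.)
Per-dose burden: consumers 20, sellers 8.
Consumers take the larger share because demand is less price-elastic here (demand slope 2 vs supply slope 5).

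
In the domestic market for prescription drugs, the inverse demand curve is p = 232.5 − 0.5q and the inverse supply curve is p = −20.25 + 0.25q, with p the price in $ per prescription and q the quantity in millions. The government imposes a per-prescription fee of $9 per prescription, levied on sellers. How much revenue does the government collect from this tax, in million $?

Tax revenue = $2925 million.

Rewrite in direct form: qd = 465 − 2p and qs = 4p + 81.
Before the tax: set 465 − 2p = 4p + 81 → p* = $64, q* = 337.
With the tax collected from sellers, supply shifts: qs = 4(p − 9) + 81.
New equilibrium: buyers pay $70, sellers receive $61, q = 325. (Wedge: pb − ps = 9.)
Revenue = t · Q = 9 · 325 = $2925.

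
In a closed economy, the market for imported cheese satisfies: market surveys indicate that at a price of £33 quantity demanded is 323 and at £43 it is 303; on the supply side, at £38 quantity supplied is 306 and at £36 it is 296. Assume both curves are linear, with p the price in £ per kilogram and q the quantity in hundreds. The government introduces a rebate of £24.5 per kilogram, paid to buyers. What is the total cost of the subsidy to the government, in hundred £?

Government outlay = £8477 hundred.

Demand slope: (303 − 323)/(43 − 33) = -2, so qd = 389 − 2p.
Supply slope: (296 − 306)/(36 − 38) = 5, so qs = 5p + 116.
Before the subsidy: set 389 − 2p = 5p + 116 → p* = £39, q* = 311.
With a per-unit subsidy paid to buyers, each effectively pays p − 24.5, so demand becomes qd = 389 − 2(p − 24.5).
New equilibrium: buyers pay £21.5, suppliers receive £46, q = 346. (Wedge: pb − ps = −24.5.)
Outlay = t · Q = 24.5 · 346 = £8477.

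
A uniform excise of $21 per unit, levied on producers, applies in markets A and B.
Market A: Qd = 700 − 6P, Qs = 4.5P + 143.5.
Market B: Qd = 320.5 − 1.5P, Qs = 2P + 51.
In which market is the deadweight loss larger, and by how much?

Market A, by $378.

Market A: pre-tax P* = $53, Q* = 382; post-tax Q = 328; deadweight loss = $567.
Market B: pre-tax P* = $77, Q* = 205; post-tax Q = 187; deadweight loss = $189.
Difference: $567 vs $189 → market A is larger by $378.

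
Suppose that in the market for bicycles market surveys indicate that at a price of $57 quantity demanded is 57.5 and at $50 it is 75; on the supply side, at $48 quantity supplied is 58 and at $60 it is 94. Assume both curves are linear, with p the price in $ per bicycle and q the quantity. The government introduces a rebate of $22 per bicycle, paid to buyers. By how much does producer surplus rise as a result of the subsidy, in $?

Producer surplus rises by $850.

Demand slope: (75 − 57.5)/(50 − 57) = -2.5, so qd = 200 − 2.5p.
Supply slope: (94 − 58)/(60 − 48) = 3, so qs = 3p − 86.
Without the subsidy, 200 − 2.5p = 3p − 86 gives 5.5p = 286, so p* = $52 and q* = 70.
With a per-unit subsidy paid to buyers, each effectively pays p − 22, so demand becomes qd = 200 − 2.5(p − 22).
Solving gives q = 100 with buyers paying $40 and sellers receiving $62 (the $22 wedge).
ΔPS is the trapezoid between Q = 100 and Q = 70 of height $10: ½ · (70 + 100) · 10 = $850.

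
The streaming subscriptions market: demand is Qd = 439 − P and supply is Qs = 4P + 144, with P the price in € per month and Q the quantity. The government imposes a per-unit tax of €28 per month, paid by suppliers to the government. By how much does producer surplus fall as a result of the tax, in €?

Without the tax, 439 − P = 4P + 144 gives 5P = 295, so P* = €59 and Q* = 380.
With the tax collected from suppliers, supply shifts: Qs = 4(P − 28) + 144.
New equilibrium: consumers pay €81.4, suppliers receive €53.4, Q = 357.6. (Wedge: Pb − Ps = 28.)
ΔPS is the trapezoid between Q = 357.6 and Q = 380 of height €5.6: ½ · (380 + 357.6) · 5.6 = €2065.28.

Producer surplus falls by €2065.28.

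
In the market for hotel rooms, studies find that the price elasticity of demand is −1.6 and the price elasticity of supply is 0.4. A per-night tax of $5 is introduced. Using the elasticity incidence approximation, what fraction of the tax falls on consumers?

Incidence ratio: consumers' share ≈ εs / (εs + |εd|) = 0.4 / (0.4 + 1.6) = 0.2.
Supply is the less elastic side, so consumers bear the smaller share.

Consumers' share ≈ 0.2.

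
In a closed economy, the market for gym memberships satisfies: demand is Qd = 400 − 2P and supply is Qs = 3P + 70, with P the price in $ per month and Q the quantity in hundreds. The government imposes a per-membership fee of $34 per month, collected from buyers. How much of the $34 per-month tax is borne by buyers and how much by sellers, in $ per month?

Without the tax, 400 − 2P = 3P + 70 gives 5P = 330, so P* = $66 and Q* = 268.
With the tax collected from buyers, demand (in seller-price terms) shifts: Qd = 400 − 2(P + 34).
Solving gives Q = 227.2 with buyers paying $86.4 and sellers receiving $52.4 (the $34 wedge).
Burden on buyers: $20.4; on sellers: $13.6. (They sum to $34.)
The less price-elastic side of the market bears the larger share of a per-unit tax.

Buyers bear $20.4 per month; sellers bear $13.6 per month.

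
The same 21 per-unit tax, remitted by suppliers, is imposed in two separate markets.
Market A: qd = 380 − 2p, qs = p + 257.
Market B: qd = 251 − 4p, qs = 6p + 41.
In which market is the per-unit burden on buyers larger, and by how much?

Market B, by 5.6.

Market A: pre-tax p* = 41, q* = 298; post-tax q = 284; per-unit burden on buyers = 7.
Market B: pre-tax p* = 21, q* = 167; post-tax q = 116.6; per-unit burden on buyers = 12.6.
Difference: 7 vs 12.6 → market B is larger by 5.6.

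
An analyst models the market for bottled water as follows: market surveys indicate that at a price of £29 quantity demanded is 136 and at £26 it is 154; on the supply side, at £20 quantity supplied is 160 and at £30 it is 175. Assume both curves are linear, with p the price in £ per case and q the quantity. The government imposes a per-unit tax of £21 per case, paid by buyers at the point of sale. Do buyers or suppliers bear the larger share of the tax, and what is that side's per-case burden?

Suppliers bear the larger share: £16.8 per case.

Demand slope: (154 − 136)/(26 − 29) = -6, so qd = 310 − 6p.
Supply slope: (175 − 160)/(30 − 20) = 1.5, so qs = 1.5p + 130.
Without the tax, 310 − 6p = 1.5p + 130 gives 7.5p = 180, so p* = £24 and q* = 166.
With the tax collected from buyers, demand (in seller-price terms) shifts: qd = 310 − 6(p + 21).
Solving gives q = 140.8 with buyers paying £28.2 and suppliers receiving £7.2 (the £21 wedge).
Per-case burden: buyers £4.2, suppliers £16.8.
Suppliers take the larger share because supply is less price-elastic here (demand slope 6 vs supply slope 1.5).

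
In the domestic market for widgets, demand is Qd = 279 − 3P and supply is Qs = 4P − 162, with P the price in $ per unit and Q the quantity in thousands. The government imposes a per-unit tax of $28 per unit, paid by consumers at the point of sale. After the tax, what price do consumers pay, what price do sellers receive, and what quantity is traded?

Consumers pay $79; sellers receive $51; quantity = 42.

Before the tax: set 279 − 3P = 4P − 162 → P* = $63, Q* = 90.
With the tax collected from consumers, demand (in seller-price terms) shifts: Qd = 279 − 3(P + 28).
New equilibrium: consumers pay $79, sellers receive $51, Q = 42. (Wedge: Pb − Ps = 28.)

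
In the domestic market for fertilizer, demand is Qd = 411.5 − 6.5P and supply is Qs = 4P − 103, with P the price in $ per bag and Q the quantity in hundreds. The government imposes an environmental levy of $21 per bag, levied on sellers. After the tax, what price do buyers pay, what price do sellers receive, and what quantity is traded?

Before the tax: set 411.5 − 6.5P = 4P − 103 → P* = $49, Q* = 93.
With the tax collected from sellers, supply shifts: Qs = 4(P − 21) − 103.
Solving gives Q = 41 with buyers paying $57 and sellers receiving $36 (the $21 wedge).

Buyers pay $57; sellers receive $36; quantity = 41.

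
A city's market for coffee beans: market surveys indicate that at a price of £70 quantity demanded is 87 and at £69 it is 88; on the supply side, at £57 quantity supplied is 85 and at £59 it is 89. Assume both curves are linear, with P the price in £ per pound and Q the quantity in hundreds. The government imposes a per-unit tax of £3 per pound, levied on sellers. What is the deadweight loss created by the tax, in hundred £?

Demand slope: (88 − 87)/(69 − 70) = -1, so Qd = 157 − P.
Supply slope: (89 − 85)/(59 − 57) = 2, so Qs = 2P − 29.
Without the tax, 157 − P = 2P − 29 gives 3P = 186, so P* = £62 and Q* = 95.
With the tax collected from sellers, supply shifts: Qs = 2(P − 3) − 29.
New equilibrium: buyers pay £64, sellers receive £61, Q = 93. (Wedge: Pb − Ps = 3.)
Quantity falls by |ΔQ| = |95 − 93| = 2.
DWL = ½ · t · |ΔQ| = ½ · 3 · 2 = £3.

Deadweight loss = £3 hundred.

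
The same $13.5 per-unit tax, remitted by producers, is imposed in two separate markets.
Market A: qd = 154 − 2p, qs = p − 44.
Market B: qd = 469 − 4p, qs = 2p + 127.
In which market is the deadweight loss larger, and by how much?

Market B, by $60.75.

Market A: pre-tax p* = $66, q* = 22; post-tax q = 13; deadweight loss = $60.75.
Market B: pre-tax p* = $57, q* = 241; post-tax q = 223; deadweight loss = $121.5.
Difference: $60.75 vs $121.5 → market B is larger by $60.75.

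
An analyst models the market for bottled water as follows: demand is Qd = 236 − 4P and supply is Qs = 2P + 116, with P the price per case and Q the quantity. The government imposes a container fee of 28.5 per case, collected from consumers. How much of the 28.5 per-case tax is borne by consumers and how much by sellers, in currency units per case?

Consumers bear 9.5 per case; sellers bear 19 per case.

Before the tax: set 236 − 4P = 2P + 116 → P* = 20, Q* = 156.
With the tax collected from consumers, demand (in seller-price terms) shifts: Qd = 236 − 4(P + 28.5).
New equilibrium: consumers pay 29.5, sellers receive 1, Q = 118. (Wedge: Pb − Ps = 28.5.)
Burden on consumers: 9.5; on sellers: 19. (They sum to 28.5.)
The less price-elastic side of the market bears the larger share of a per-unit tax.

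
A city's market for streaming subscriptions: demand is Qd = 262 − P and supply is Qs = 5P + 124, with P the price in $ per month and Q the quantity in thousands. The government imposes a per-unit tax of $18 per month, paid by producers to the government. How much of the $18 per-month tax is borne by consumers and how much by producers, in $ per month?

Before the tax: set 262 − P = 5P + 124 → P* = $23, Q* = 239.
With the tax collected from producers, supply shifts: Qs = 5(P − 18) + 124.
New equilibrium: consumers pay $38, producers receive $20, Q = 224. (Wedge: Pb − Ps = 18.)
Burden on consumers: $15; on producers: $3. (They sum to $18.)
The less price-elastic side of the market bears the larger share of a per-unit tax.

Consumers bear $15 per month; producers bear $3 per month.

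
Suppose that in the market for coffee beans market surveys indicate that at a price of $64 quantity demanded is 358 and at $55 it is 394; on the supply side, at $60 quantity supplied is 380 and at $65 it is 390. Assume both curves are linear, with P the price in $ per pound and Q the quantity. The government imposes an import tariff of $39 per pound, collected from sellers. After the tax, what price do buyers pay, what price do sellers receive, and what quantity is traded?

Buyers pay $72; sellers receive $33; quantity = 326.

Demand slope: (394 − 358)/(55 − 64) = -4, so Qd = 614 − 4P.
Supply slope: (390 − 380)/(65 − 60) = 2, so Qs = 2P + 260.
Before the tax: set 614 − 4P = 2P + 260 → P* = $59, Q* = 378.
With the tax collected from sellers, supply shifts: Qs = 2(P − 39) + 260.
Solving gives Q = 326 with buyers paying $72 and sellers receiving $33 (the $39 wedge).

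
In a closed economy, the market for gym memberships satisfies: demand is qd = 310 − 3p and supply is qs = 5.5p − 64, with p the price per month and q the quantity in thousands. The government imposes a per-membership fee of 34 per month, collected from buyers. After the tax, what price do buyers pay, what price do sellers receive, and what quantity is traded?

Without the tax, 310 − 3p = 5.5p − 64 gives 8.5p = 374, so p* = 44 and q* = 178.
With the tax collected from buyers, demand (in seller-price terms) shifts: qd = 310 − 3(p + 34).
New equilibrium: buyers pay 66, sellers receive 32, q = 112. (Wedge: pb − ps = 34.)

Buyers pay 66; sellers receive 32; quantity = 112.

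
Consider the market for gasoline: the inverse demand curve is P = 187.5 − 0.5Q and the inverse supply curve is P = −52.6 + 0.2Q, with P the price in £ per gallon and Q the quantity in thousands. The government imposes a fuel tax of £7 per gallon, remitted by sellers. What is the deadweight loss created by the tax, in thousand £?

Inverting to Q(P) form: Qd = 375 − 2P; Qs = 5P + 263.
Without the tax, 375 − 2P = 5P + 263 gives 7P = 112, so P* = £16 and Q* = 343.
With the tax collected from sellers, supply shifts: Qs = 5(P − 7) + 263.
New equilibrium: buyers pay £21, sellers receive £14, Q = 333. (Wedge: Pb − Ps = 7.)
Quantity falls by |ΔQ| = |343 − 333| = 10.
DWL = ½ · t · |ΔQ| = ½ · 7 · 10 = £35.

Deadweight loss = £35 thousand.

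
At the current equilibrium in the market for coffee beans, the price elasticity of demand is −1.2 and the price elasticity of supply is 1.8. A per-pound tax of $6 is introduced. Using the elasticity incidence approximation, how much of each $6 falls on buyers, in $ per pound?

Incidence ratio: buyers' share ≈ εs / (εs + |εd|) = 1.8 / (1.8 + 1.2) = 0.6.
So buyers bear ≈ 0.6 × $6 = $3.6; sellers bear $2.4.

Buyers bear ≈ $3.6 per pound.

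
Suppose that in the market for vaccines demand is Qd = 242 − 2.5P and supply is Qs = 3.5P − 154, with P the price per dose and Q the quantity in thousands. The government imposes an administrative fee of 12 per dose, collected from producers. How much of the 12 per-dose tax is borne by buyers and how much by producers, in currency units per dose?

Buyers bear 7 per dose; producers bear 5 per dose.

Before the tax: set 242 − 2.5P = 3.5P − 154 → P* = 66, Q* = 77.
With the tax collected from producers, supply shifts: Qs = 3.5(P − 12) − 154.
Solving gives Q = 59.5 with buyers paying 73 and producers receiving 61 (the 12 wedge).
Burden on buyers: 7; on producers: 5. (They sum to 12.)
The less price-elastic side of the market bears the larger share of a per-unit tax.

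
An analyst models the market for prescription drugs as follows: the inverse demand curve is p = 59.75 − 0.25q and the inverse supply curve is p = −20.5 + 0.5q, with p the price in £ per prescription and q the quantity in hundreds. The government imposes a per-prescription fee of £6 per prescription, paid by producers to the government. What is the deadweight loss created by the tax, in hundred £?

Rewrite in direct form: qd = 239 − 4p and qs = 2p + 41.
Without the tax, 239 − 4p = 2p + 41 gives 6p = 198, so p* = £33 and q* = 107.
With the tax collected from producers, supply shifts: qs = 2(p − 6) + 41.
Solving gives q = 99 with buyers paying £35 and producers receiving £29 (the £6 wedge).
Quantity falls by |ΔQ| = |107 − 99| = 8.
DWL = ½ · t · |ΔQ| = ½ · 6 · 8 = £24.

Deadweight loss = £24 hundred.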